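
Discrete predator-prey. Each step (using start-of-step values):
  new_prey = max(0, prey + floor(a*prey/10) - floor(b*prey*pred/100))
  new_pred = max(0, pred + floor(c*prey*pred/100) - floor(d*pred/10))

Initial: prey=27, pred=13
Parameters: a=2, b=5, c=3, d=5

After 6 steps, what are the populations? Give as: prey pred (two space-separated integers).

Answer: 2 2

Derivation:
Step 1: prey: 27+5-17=15; pred: 13+10-6=17
Step 2: prey: 15+3-12=6; pred: 17+7-8=16
Step 3: prey: 6+1-4=3; pred: 16+2-8=10
Step 4: prey: 3+0-1=2; pred: 10+0-5=5
Step 5: prey: 2+0-0=2; pred: 5+0-2=3
Step 6: prey: 2+0-0=2; pred: 3+0-1=2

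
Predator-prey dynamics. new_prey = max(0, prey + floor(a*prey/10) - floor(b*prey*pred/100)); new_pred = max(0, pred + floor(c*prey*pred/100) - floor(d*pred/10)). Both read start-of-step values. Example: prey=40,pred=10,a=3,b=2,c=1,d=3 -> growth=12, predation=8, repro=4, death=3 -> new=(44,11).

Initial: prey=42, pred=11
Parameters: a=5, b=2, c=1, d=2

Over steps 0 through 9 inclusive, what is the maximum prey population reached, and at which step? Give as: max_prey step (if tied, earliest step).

Answer: 76 3

Derivation:
Step 1: prey: 42+21-9=54; pred: 11+4-2=13
Step 2: prey: 54+27-14=67; pred: 13+7-2=18
Step 3: prey: 67+33-24=76; pred: 18+12-3=27
Step 4: prey: 76+38-41=73; pred: 27+20-5=42
Step 5: prey: 73+36-61=48; pred: 42+30-8=64
Step 6: prey: 48+24-61=11; pred: 64+30-12=82
Step 7: prey: 11+5-18=0; pred: 82+9-16=75
Step 8: prey: 0+0-0=0; pred: 75+0-15=60
Step 9: prey: 0+0-0=0; pred: 60+0-12=48
Max prey = 76 at step 3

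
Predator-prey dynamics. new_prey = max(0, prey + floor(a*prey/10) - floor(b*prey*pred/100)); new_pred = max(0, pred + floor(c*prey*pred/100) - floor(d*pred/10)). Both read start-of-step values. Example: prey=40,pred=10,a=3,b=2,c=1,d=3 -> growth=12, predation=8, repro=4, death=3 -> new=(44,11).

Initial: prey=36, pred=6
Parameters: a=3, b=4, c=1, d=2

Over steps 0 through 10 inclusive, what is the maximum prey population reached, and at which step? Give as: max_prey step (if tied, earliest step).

Step 1: prey: 36+10-8=38; pred: 6+2-1=7
Step 2: prey: 38+11-10=39; pred: 7+2-1=8
Step 3: prey: 39+11-12=38; pred: 8+3-1=10
Step 4: prey: 38+11-15=34; pred: 10+3-2=11
Step 5: prey: 34+10-14=30; pred: 11+3-2=12
Step 6: prey: 30+9-14=25; pred: 12+3-2=13
Step 7: prey: 25+7-13=19; pred: 13+3-2=14
Step 8: prey: 19+5-10=14; pred: 14+2-2=14
Step 9: prey: 14+4-7=11; pred: 14+1-2=13
Step 10: prey: 11+3-5=9; pred: 13+1-2=12
Max prey = 39 at step 2

Answer: 39 2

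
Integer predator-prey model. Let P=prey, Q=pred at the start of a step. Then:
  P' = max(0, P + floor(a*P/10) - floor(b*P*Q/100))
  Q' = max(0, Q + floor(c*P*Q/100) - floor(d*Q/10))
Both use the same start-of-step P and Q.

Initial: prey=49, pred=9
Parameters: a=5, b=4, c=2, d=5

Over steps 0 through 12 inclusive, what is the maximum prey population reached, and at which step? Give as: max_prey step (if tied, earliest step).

Step 1: prey: 49+24-17=56; pred: 9+8-4=13
Step 2: prey: 56+28-29=55; pred: 13+14-6=21
Step 3: prey: 55+27-46=36; pred: 21+23-10=34
Step 4: prey: 36+18-48=6; pred: 34+24-17=41
Step 5: prey: 6+3-9=0; pred: 41+4-20=25
Step 6: prey: 0+0-0=0; pred: 25+0-12=13
Step 7: prey: 0+0-0=0; pred: 13+0-6=7
Step 8: prey: 0+0-0=0; pred: 7+0-3=4
Step 9: prey: 0+0-0=0; pred: 4+0-2=2
Step 10: prey: 0+0-0=0; pred: 2+0-1=1
Step 11: prey: 0+0-0=0; pred: 1+0-0=1
Step 12: prey: 0+0-0=0; pred: 1+0-0=1
Max prey = 56 at step 1

Answer: 56 1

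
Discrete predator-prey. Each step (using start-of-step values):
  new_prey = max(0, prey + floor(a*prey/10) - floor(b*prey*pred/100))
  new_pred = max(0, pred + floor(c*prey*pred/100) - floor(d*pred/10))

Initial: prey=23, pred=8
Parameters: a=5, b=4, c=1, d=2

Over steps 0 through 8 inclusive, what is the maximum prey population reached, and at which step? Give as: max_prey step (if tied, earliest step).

Answer: 43 5

Derivation:
Step 1: prey: 23+11-7=27; pred: 8+1-1=8
Step 2: prey: 27+13-8=32; pred: 8+2-1=9
Step 3: prey: 32+16-11=37; pred: 9+2-1=10
Step 4: prey: 37+18-14=41; pred: 10+3-2=11
Step 5: prey: 41+20-18=43; pred: 11+4-2=13
Step 6: prey: 43+21-22=42; pred: 13+5-2=16
Step 7: prey: 42+21-26=37; pred: 16+6-3=19
Step 8: prey: 37+18-28=27; pred: 19+7-3=23
Max prey = 43 at step 5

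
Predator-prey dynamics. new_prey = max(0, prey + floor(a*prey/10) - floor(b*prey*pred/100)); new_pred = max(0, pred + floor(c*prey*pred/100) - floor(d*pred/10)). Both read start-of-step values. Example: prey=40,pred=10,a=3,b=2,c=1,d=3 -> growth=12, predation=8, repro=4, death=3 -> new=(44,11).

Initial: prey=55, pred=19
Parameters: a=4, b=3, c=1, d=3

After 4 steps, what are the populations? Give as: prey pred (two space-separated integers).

Step 1: prey: 55+22-31=46; pred: 19+10-5=24
Step 2: prey: 46+18-33=31; pred: 24+11-7=28
Step 3: prey: 31+12-26=17; pred: 28+8-8=28
Step 4: prey: 17+6-14=9; pred: 28+4-8=24

Answer: 9 24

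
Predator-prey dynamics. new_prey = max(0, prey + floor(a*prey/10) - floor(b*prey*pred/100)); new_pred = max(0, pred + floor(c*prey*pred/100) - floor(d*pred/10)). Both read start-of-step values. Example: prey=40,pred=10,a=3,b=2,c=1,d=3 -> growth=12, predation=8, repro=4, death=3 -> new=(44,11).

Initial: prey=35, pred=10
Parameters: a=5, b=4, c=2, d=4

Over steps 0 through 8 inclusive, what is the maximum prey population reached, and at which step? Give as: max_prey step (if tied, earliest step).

Step 1: prey: 35+17-14=38; pred: 10+7-4=13
Step 2: prey: 38+19-19=38; pred: 13+9-5=17
Step 3: prey: 38+19-25=32; pred: 17+12-6=23
Step 4: prey: 32+16-29=19; pred: 23+14-9=28
Step 5: prey: 19+9-21=7; pred: 28+10-11=27
Step 6: prey: 7+3-7=3; pred: 27+3-10=20
Step 7: prey: 3+1-2=2; pred: 20+1-8=13
Step 8: prey: 2+1-1=2; pred: 13+0-5=8
Max prey = 38 at step 1

Answer: 38 1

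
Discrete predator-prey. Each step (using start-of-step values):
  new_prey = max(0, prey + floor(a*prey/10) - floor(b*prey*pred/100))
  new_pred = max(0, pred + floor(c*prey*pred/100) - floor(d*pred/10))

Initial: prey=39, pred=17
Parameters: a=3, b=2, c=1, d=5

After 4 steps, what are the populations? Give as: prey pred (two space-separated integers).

Answer: 42 10

Derivation:
Step 1: prey: 39+11-13=37; pred: 17+6-8=15
Step 2: prey: 37+11-11=37; pred: 15+5-7=13
Step 3: prey: 37+11-9=39; pred: 13+4-6=11
Step 4: prey: 39+11-8=42; pred: 11+4-5=10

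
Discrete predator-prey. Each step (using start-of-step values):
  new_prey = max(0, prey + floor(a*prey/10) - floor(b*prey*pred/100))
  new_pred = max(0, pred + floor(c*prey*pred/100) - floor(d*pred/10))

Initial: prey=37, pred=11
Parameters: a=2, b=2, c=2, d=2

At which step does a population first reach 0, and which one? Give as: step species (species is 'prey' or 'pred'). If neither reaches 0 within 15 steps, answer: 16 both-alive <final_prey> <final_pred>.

Answer: 16 both-alive 1 7

Derivation:
Step 1: prey: 37+7-8=36; pred: 11+8-2=17
Step 2: prey: 36+7-12=31; pred: 17+12-3=26
Step 3: prey: 31+6-16=21; pred: 26+16-5=37
Step 4: prey: 21+4-15=10; pred: 37+15-7=45
Step 5: prey: 10+2-9=3; pred: 45+9-9=45
Step 6: prey: 3+0-2=1; pred: 45+2-9=38
Step 7: prey: 1+0-0=1; pred: 38+0-7=31
Step 8: prey: 1+0-0=1; pred: 31+0-6=25
Step 9: prey: 1+0-0=1; pred: 25+0-5=20
Step 10: prey: 1+0-0=1; pred: 20+0-4=16
Step 11: prey: 1+0-0=1; pred: 16+0-3=13
Step 12: prey: 1+0-0=1; pred: 13+0-2=11
Step 13: prey: 1+0-0=1; pred: 11+0-2=9
Step 14: prey: 1+0-0=1; pred: 9+0-1=8
Step 15: prey: 1+0-0=1; pred: 8+0-1=7
No extinction within 15 steps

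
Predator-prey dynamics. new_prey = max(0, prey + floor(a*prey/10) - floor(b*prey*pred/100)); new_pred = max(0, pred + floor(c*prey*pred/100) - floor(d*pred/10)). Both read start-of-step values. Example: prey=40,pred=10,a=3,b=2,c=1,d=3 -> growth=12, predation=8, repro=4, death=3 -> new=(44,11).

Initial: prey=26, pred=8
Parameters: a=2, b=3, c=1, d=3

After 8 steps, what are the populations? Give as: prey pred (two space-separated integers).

Step 1: prey: 26+5-6=25; pred: 8+2-2=8
Step 2: prey: 25+5-6=24; pred: 8+2-2=8
Step 3: prey: 24+4-5=23; pred: 8+1-2=7
Step 4: prey: 23+4-4=23; pred: 7+1-2=6
Step 5: prey: 23+4-4=23; pred: 6+1-1=6
Step 6: prey: 23+4-4=23; pred: 6+1-1=6
Step 7: prey: 23+4-4=23; pred: 6+1-1=6
Step 8: prey: 23+4-4=23; pred: 6+1-1=6

Answer: 23 6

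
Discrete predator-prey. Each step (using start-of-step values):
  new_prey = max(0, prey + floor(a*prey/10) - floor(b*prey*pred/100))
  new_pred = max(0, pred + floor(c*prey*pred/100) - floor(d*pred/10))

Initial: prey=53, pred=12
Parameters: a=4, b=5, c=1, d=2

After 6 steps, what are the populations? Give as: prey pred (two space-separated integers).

Answer: 1 12

Derivation:
Step 1: prey: 53+21-31=43; pred: 12+6-2=16
Step 2: prey: 43+17-34=26; pred: 16+6-3=19
Step 3: prey: 26+10-24=12; pred: 19+4-3=20
Step 4: prey: 12+4-12=4; pred: 20+2-4=18
Step 5: prey: 4+1-3=2; pred: 18+0-3=15
Step 6: prey: 2+0-1=1; pred: 15+0-3=12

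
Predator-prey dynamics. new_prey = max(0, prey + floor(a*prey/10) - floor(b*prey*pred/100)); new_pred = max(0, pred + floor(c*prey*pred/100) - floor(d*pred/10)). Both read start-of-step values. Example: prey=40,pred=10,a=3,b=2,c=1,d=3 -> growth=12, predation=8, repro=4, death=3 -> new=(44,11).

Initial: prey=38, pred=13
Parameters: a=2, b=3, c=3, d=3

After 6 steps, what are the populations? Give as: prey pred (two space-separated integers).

Step 1: prey: 38+7-14=31; pred: 13+14-3=24
Step 2: prey: 31+6-22=15; pred: 24+22-7=39
Step 3: prey: 15+3-17=1; pred: 39+17-11=45
Step 4: prey: 1+0-1=0; pred: 45+1-13=33
Step 5: prey: 0+0-0=0; pred: 33+0-9=24
Step 6: prey: 0+0-0=0; pred: 24+0-7=17

Answer: 0 17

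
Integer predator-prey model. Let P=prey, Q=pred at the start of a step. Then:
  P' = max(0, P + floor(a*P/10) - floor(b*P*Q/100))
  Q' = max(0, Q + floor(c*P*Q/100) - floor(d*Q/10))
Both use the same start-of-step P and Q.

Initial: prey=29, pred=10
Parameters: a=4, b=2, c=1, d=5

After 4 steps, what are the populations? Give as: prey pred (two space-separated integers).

Answer: 76 5

Derivation:
Step 1: prey: 29+11-5=35; pred: 10+2-5=7
Step 2: prey: 35+14-4=45; pred: 7+2-3=6
Step 3: prey: 45+18-5=58; pred: 6+2-3=5
Step 4: prey: 58+23-5=76; pred: 5+2-2=5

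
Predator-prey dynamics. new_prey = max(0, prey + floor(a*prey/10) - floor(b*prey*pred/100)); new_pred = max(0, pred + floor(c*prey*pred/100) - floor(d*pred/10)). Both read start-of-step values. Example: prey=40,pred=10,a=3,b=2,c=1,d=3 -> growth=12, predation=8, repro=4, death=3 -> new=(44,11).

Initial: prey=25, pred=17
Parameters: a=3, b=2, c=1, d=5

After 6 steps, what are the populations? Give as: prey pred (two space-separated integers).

Answer: 46 3

Derivation:
Step 1: prey: 25+7-8=24; pred: 17+4-8=13
Step 2: prey: 24+7-6=25; pred: 13+3-6=10
Step 3: prey: 25+7-5=27; pred: 10+2-5=7
Step 4: prey: 27+8-3=32; pred: 7+1-3=5
Step 5: prey: 32+9-3=38; pred: 5+1-2=4
Step 6: prey: 38+11-3=46; pred: 4+1-2=3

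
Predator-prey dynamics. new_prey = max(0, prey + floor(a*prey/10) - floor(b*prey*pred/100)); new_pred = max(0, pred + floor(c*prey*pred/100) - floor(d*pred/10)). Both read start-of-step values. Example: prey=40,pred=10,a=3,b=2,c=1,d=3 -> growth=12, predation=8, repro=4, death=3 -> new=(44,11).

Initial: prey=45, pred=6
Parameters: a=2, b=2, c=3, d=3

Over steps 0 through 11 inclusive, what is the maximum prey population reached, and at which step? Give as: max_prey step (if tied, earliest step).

Answer: 49 1

Derivation:
Step 1: prey: 45+9-5=49; pred: 6+8-1=13
Step 2: prey: 49+9-12=46; pred: 13+19-3=29
Step 3: prey: 46+9-26=29; pred: 29+40-8=61
Step 4: prey: 29+5-35=0; pred: 61+53-18=96
Step 5: prey: 0+0-0=0; pred: 96+0-28=68
Step 6: prey: 0+0-0=0; pred: 68+0-20=48
Step 7: prey: 0+0-0=0; pred: 48+0-14=34
Step 8: prey: 0+0-0=0; pred: 34+0-10=24
Step 9: prey: 0+0-0=0; pred: 24+0-7=17
Step 10: prey: 0+0-0=0; pred: 17+0-5=12
Step 11: prey: 0+0-0=0; pred: 12+0-3=9
Max prey = 49 at step 1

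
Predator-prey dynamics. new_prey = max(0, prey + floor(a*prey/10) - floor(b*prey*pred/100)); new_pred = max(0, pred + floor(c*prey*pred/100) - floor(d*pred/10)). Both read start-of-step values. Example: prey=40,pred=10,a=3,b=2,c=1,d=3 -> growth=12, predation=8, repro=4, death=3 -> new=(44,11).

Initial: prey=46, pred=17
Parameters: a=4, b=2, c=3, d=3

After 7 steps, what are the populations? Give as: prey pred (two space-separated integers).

Answer: 0 33

Derivation:
Step 1: prey: 46+18-15=49; pred: 17+23-5=35
Step 2: prey: 49+19-34=34; pred: 35+51-10=76
Step 3: prey: 34+13-51=0; pred: 76+77-22=131
Step 4: prey: 0+0-0=0; pred: 131+0-39=92
Step 5: prey: 0+0-0=0; pred: 92+0-27=65
Step 6: prey: 0+0-0=0; pred: 65+0-19=46
Step 7: prey: 0+0-0=0; pred: 46+0-13=33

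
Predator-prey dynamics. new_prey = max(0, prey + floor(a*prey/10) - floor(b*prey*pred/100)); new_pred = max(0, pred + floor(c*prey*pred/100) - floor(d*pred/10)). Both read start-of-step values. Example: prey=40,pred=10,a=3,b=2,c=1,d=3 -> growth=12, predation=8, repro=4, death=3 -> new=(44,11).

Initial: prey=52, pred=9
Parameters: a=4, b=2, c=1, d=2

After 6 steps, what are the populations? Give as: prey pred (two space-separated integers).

Step 1: prey: 52+20-9=63; pred: 9+4-1=12
Step 2: prey: 63+25-15=73; pred: 12+7-2=17
Step 3: prey: 73+29-24=78; pred: 17+12-3=26
Step 4: prey: 78+31-40=69; pred: 26+20-5=41
Step 5: prey: 69+27-56=40; pred: 41+28-8=61
Step 6: prey: 40+16-48=8; pred: 61+24-12=73

Answer: 8 73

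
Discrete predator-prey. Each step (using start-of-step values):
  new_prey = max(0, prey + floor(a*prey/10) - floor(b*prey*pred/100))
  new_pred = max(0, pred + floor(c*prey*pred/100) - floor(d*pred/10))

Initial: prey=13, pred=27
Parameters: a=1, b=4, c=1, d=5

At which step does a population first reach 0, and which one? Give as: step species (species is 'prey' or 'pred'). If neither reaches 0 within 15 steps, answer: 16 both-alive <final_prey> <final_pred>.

Step 1: prey: 13+1-14=0; pred: 27+3-13=17
First extinction: prey at step 1

Answer: 1 prey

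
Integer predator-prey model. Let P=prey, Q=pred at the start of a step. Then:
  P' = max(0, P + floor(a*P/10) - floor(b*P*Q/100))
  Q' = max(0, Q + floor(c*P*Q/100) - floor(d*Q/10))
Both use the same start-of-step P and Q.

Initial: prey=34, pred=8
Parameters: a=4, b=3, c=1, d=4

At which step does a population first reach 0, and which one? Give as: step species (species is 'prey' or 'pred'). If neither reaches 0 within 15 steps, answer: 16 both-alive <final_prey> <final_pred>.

Step 1: prey: 34+13-8=39; pred: 8+2-3=7
Step 2: prey: 39+15-8=46; pred: 7+2-2=7
Step 3: prey: 46+18-9=55; pred: 7+3-2=8
Step 4: prey: 55+22-13=64; pred: 8+4-3=9
Step 5: prey: 64+25-17=72; pred: 9+5-3=11
Step 6: prey: 72+28-23=77; pred: 11+7-4=14
Step 7: prey: 77+30-32=75; pred: 14+10-5=19
Step 8: prey: 75+30-42=63; pred: 19+14-7=26
Step 9: prey: 63+25-49=39; pred: 26+16-10=32
Step 10: prey: 39+15-37=17; pred: 32+12-12=32
Step 11: prey: 17+6-16=7; pred: 32+5-12=25
Step 12: prey: 7+2-5=4; pred: 25+1-10=16
Step 13: prey: 4+1-1=4; pred: 16+0-6=10
Step 14: prey: 4+1-1=4; pred: 10+0-4=6
Step 15: prey: 4+1-0=5; pred: 6+0-2=4
No extinction within 15 steps

Answer: 16 both-alive 5 4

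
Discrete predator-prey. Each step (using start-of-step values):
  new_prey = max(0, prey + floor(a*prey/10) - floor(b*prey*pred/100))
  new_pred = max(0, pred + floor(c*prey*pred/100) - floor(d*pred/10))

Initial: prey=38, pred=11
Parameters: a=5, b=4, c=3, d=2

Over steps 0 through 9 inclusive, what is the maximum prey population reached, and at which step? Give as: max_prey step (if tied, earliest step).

Step 1: prey: 38+19-16=41; pred: 11+12-2=21
Step 2: prey: 41+20-34=27; pred: 21+25-4=42
Step 3: prey: 27+13-45=0; pred: 42+34-8=68
Step 4: prey: 0+0-0=0; pred: 68+0-13=55
Step 5: prey: 0+0-0=0; pred: 55+0-11=44
Step 6: prey: 0+0-0=0; pred: 44+0-8=36
Step 7: prey: 0+0-0=0; pred: 36+0-7=29
Step 8: prey: 0+0-0=0; pred: 29+0-5=24
Step 9: prey: 0+0-0=0; pred: 24+0-4=20
Max prey = 41 at step 1

Answer: 41 1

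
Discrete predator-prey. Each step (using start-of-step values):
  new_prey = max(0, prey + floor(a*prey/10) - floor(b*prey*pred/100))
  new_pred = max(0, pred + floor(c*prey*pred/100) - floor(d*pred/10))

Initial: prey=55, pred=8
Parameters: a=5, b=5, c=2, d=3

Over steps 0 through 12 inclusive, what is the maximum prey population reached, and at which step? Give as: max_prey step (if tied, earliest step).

Step 1: prey: 55+27-22=60; pred: 8+8-2=14
Step 2: prey: 60+30-42=48; pred: 14+16-4=26
Step 3: prey: 48+24-62=10; pred: 26+24-7=43
Step 4: prey: 10+5-21=0; pred: 43+8-12=39
Step 5: prey: 0+0-0=0; pred: 39+0-11=28
Step 6: prey: 0+0-0=0; pred: 28+0-8=20
Step 7: prey: 0+0-0=0; pred: 20+0-6=14
Step 8: prey: 0+0-0=0; pred: 14+0-4=10
Step 9: prey: 0+0-0=0; pred: 10+0-3=7
Step 10: prey: 0+0-0=0; pred: 7+0-2=5
Step 11: prey: 0+0-0=0; pred: 5+0-1=4
Step 12: prey: 0+0-0=0; pred: 4+0-1=3
Max prey = 60 at step 1

Answer: 60 1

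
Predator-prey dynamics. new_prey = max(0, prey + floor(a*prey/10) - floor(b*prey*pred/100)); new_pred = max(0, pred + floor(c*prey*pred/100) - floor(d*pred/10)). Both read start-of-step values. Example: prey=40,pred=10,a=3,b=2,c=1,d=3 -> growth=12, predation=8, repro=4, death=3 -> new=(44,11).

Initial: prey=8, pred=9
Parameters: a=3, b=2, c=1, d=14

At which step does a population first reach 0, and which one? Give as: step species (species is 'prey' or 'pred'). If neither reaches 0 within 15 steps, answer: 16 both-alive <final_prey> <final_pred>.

Answer: 1 pred

Derivation:
Step 1: prey: 8+2-1=9; pred: 9+0-12=0
First extinction: pred at step 1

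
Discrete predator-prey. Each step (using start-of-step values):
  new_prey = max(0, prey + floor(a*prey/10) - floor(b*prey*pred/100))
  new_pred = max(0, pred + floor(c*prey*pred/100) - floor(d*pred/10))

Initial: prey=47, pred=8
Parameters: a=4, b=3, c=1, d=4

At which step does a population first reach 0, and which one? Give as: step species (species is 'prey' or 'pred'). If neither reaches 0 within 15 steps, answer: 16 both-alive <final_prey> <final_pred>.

Step 1: prey: 47+18-11=54; pred: 8+3-3=8
Step 2: prey: 54+21-12=63; pred: 8+4-3=9
Step 3: prey: 63+25-17=71; pred: 9+5-3=11
Step 4: prey: 71+28-23=76; pred: 11+7-4=14
Step 5: prey: 76+30-31=75; pred: 14+10-5=19
Step 6: prey: 75+30-42=63; pred: 19+14-7=26
Step 7: prey: 63+25-49=39; pred: 26+16-10=32
Step 8: prey: 39+15-37=17; pred: 32+12-12=32
Step 9: prey: 17+6-16=7; pred: 32+5-12=25
Step 10: prey: 7+2-5=4; pred: 25+1-10=16
Step 11: prey: 4+1-1=4; pred: 16+0-6=10
Step 12: prey: 4+1-1=4; pred: 10+0-4=6
Step 13: prey: 4+1-0=5; pred: 6+0-2=4
Step 14: prey: 5+2-0=7; pred: 4+0-1=3
Step 15: prey: 7+2-0=9; pred: 3+0-1=2
No extinction within 15 steps

Answer: 16 both-alive 9 2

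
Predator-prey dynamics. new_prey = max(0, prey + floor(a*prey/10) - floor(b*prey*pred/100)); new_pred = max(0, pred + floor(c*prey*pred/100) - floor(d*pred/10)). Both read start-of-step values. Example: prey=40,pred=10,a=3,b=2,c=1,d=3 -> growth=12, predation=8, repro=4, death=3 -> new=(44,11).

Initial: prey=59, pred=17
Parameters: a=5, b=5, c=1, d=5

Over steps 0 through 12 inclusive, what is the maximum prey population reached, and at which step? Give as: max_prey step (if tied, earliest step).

Answer: 174 12

Derivation:
Step 1: prey: 59+29-50=38; pred: 17+10-8=19
Step 2: prey: 38+19-36=21; pred: 19+7-9=17
Step 3: prey: 21+10-17=14; pred: 17+3-8=12
Step 4: prey: 14+7-8=13; pred: 12+1-6=7
Step 5: prey: 13+6-4=15; pred: 7+0-3=4
Step 6: prey: 15+7-3=19; pred: 4+0-2=2
Step 7: prey: 19+9-1=27; pred: 2+0-1=1
Step 8: prey: 27+13-1=39; pred: 1+0-0=1
Step 9: prey: 39+19-1=57; pred: 1+0-0=1
Step 10: prey: 57+28-2=83; pred: 1+0-0=1
Step 11: prey: 83+41-4=120; pred: 1+0-0=1
Step 12: prey: 120+60-6=174; pred: 1+1-0=2
Max prey = 174 at step 12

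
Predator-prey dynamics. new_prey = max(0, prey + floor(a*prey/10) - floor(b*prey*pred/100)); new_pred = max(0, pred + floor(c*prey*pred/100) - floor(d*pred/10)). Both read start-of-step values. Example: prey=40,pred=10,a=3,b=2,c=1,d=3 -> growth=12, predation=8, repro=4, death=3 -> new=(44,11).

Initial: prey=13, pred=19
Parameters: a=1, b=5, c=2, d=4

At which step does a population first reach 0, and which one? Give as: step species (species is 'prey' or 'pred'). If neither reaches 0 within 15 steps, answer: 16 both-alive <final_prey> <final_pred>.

Step 1: prey: 13+1-12=2; pred: 19+4-7=16
Step 2: prey: 2+0-1=1; pred: 16+0-6=10
Step 3: prey: 1+0-0=1; pred: 10+0-4=6
Step 4: prey: 1+0-0=1; pred: 6+0-2=4
Step 5: prey: 1+0-0=1; pred: 4+0-1=3
Step 6: prey: 1+0-0=1; pred: 3+0-1=2
Step 7: prey: 1+0-0=1; pred: 2+0-0=2
Steps 8-15: state stable at prey=1, pred=2 (no change)
No extinction within 15 steps

Answer: 16 both-alive 1 2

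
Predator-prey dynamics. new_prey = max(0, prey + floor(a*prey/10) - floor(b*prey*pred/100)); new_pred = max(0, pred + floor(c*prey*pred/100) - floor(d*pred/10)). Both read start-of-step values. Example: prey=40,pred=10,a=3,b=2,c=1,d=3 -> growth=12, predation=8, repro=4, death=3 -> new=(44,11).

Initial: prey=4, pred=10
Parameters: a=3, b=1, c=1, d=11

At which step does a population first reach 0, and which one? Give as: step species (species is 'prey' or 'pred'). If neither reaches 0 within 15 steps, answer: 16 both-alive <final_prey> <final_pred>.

Step 1: prey: 4+1-0=5; pred: 10+0-11=0
First extinction: pred at step 1

Answer: 1 pred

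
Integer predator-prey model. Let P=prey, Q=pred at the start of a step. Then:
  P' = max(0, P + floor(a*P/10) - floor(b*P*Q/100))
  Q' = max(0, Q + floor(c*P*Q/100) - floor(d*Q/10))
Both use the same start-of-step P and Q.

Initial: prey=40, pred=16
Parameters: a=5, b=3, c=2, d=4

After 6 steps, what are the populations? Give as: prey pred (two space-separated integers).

Answer: 1 17

Derivation:
Step 1: prey: 40+20-19=41; pred: 16+12-6=22
Step 2: prey: 41+20-27=34; pred: 22+18-8=32
Step 3: prey: 34+17-32=19; pred: 32+21-12=41
Step 4: prey: 19+9-23=5; pred: 41+15-16=40
Step 5: prey: 5+2-6=1; pred: 40+4-16=28
Step 6: prey: 1+0-0=1; pred: 28+0-11=17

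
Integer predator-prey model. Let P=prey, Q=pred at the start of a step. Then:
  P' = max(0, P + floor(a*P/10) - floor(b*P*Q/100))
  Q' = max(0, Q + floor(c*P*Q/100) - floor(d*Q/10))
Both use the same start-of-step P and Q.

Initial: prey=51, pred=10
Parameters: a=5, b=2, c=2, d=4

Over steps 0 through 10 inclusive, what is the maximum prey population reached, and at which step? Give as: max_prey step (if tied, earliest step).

Step 1: prey: 51+25-10=66; pred: 10+10-4=16
Step 2: prey: 66+33-21=78; pred: 16+21-6=31
Step 3: prey: 78+39-48=69; pred: 31+48-12=67
Step 4: prey: 69+34-92=11; pred: 67+92-26=133
Step 5: prey: 11+5-29=0; pred: 133+29-53=109
Step 6: prey: 0+0-0=0; pred: 109+0-43=66
Step 7: prey: 0+0-0=0; pred: 66+0-26=40
Step 8: prey: 0+0-0=0; pred: 40+0-16=24
Step 9: prey: 0+0-0=0; pred: 24+0-9=15
Step 10: prey: 0+0-0=0; pred: 15+0-6=9
Max prey = 78 at step 2

Answer: 78 2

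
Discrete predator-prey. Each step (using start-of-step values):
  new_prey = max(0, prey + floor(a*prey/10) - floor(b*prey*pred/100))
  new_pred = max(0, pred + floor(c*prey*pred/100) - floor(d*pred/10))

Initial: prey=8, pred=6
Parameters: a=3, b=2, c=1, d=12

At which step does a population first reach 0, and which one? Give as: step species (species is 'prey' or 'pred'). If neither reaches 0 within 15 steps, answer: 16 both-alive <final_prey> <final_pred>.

Step 1: prey: 8+2-0=10; pred: 6+0-7=0
First extinction: pred at step 1

Answer: 1 pred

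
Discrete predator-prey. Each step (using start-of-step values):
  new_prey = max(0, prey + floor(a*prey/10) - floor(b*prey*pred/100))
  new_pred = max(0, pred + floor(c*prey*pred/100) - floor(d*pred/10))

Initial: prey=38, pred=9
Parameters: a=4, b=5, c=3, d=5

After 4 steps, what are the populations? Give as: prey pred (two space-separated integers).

Step 1: prey: 38+15-17=36; pred: 9+10-4=15
Step 2: prey: 36+14-27=23; pred: 15+16-7=24
Step 3: prey: 23+9-27=5; pred: 24+16-12=28
Step 4: prey: 5+2-7=0; pred: 28+4-14=18

Answer: 0 18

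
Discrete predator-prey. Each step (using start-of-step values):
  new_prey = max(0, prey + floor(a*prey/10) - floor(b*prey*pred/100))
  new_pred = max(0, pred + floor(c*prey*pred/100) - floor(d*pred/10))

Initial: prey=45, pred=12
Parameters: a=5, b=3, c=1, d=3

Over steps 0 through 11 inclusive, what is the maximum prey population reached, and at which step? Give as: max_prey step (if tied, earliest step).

Answer: 55 2

Derivation:
Step 1: prey: 45+22-16=51; pred: 12+5-3=14
Step 2: prey: 51+25-21=55; pred: 14+7-4=17
Step 3: prey: 55+27-28=54; pred: 17+9-5=21
Step 4: prey: 54+27-34=47; pred: 21+11-6=26
Step 5: prey: 47+23-36=34; pred: 26+12-7=31
Step 6: prey: 34+17-31=20; pred: 31+10-9=32
Step 7: prey: 20+10-19=11; pred: 32+6-9=29
Step 8: prey: 11+5-9=7; pred: 29+3-8=24
Step 9: prey: 7+3-5=5; pred: 24+1-7=18
Step 10: prey: 5+2-2=5; pred: 18+0-5=13
Step 11: prey: 5+2-1=6; pred: 13+0-3=10
Max prey = 55 at step 2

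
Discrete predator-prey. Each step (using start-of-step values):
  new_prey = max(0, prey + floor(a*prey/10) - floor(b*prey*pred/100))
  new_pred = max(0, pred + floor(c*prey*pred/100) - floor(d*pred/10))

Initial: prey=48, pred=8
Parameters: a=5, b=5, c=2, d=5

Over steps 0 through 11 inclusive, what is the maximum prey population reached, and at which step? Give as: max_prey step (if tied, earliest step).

Step 1: prey: 48+24-19=53; pred: 8+7-4=11
Step 2: prey: 53+26-29=50; pred: 11+11-5=17
Step 3: prey: 50+25-42=33; pred: 17+17-8=26
Step 4: prey: 33+16-42=7; pred: 26+17-13=30
Step 5: prey: 7+3-10=0; pred: 30+4-15=19
Step 6: prey: 0+0-0=0; pred: 19+0-9=10
Step 7: prey: 0+0-0=0; pred: 10+0-5=5
Step 8: prey: 0+0-0=0; pred: 5+0-2=3
Step 9: prey: 0+0-0=0; pred: 3+0-1=2
Step 10: prey: 0+0-0=0; pred: 2+0-1=1
Step 11: prey: 0+0-0=0; pred: 1+0-0=1
Max prey = 53 at step 1

Answer: 53 1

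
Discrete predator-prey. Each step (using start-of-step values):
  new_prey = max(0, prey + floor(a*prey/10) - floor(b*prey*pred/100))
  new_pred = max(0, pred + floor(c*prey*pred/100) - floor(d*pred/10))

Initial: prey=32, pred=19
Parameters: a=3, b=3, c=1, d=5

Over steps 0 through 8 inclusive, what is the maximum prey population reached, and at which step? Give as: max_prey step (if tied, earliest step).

Step 1: prey: 32+9-18=23; pred: 19+6-9=16
Step 2: prey: 23+6-11=18; pred: 16+3-8=11
Step 3: prey: 18+5-5=18; pred: 11+1-5=7
Step 4: prey: 18+5-3=20; pred: 7+1-3=5
Step 5: prey: 20+6-3=23; pred: 5+1-2=4
Step 6: prey: 23+6-2=27; pred: 4+0-2=2
Step 7: prey: 27+8-1=34; pred: 2+0-1=1
Step 8: prey: 34+10-1=43; pred: 1+0-0=1
Max prey = 43 at step 8

Answer: 43 8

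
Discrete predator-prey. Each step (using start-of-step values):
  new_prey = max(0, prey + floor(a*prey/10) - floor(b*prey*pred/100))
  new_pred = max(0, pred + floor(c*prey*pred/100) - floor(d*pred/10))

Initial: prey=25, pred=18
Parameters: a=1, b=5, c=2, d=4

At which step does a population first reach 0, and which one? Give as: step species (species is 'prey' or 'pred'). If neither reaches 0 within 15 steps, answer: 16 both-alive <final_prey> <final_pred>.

Answer: 2 prey

Derivation:
Step 1: prey: 25+2-22=5; pred: 18+9-7=20
Step 2: prey: 5+0-5=0; pred: 20+2-8=14
First extinction: prey at step 2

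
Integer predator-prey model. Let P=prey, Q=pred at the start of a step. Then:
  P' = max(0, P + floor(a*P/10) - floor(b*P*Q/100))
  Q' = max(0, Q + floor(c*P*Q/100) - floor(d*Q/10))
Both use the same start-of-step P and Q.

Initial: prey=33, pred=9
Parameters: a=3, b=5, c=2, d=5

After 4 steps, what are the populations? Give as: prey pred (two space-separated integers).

Step 1: prey: 33+9-14=28; pred: 9+5-4=10
Step 2: prey: 28+8-14=22; pred: 10+5-5=10
Step 3: prey: 22+6-11=17; pred: 10+4-5=9
Step 4: prey: 17+5-7=15; pred: 9+3-4=8

Answer: 15 8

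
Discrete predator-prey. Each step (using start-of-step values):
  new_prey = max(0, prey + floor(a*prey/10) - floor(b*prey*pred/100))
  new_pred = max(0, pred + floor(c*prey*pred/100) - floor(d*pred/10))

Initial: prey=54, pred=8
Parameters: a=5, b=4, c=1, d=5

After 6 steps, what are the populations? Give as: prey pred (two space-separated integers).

Step 1: prey: 54+27-17=64; pred: 8+4-4=8
Step 2: prey: 64+32-20=76; pred: 8+5-4=9
Step 3: prey: 76+38-27=87; pred: 9+6-4=11
Step 4: prey: 87+43-38=92; pred: 11+9-5=15
Step 5: prey: 92+46-55=83; pred: 15+13-7=21
Step 6: prey: 83+41-69=55; pred: 21+17-10=28

Answer: 55 28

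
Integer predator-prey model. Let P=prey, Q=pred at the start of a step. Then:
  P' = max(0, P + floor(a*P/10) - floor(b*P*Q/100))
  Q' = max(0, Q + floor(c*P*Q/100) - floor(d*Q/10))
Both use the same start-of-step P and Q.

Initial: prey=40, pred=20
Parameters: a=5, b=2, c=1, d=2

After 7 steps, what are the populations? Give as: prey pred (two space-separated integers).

Step 1: prey: 40+20-16=44; pred: 20+8-4=24
Step 2: prey: 44+22-21=45; pred: 24+10-4=30
Step 3: prey: 45+22-27=40; pred: 30+13-6=37
Step 4: prey: 40+20-29=31; pred: 37+14-7=44
Step 5: prey: 31+15-27=19; pred: 44+13-8=49
Step 6: prey: 19+9-18=10; pred: 49+9-9=49
Step 7: prey: 10+5-9=6; pred: 49+4-9=44

Answer: 6 44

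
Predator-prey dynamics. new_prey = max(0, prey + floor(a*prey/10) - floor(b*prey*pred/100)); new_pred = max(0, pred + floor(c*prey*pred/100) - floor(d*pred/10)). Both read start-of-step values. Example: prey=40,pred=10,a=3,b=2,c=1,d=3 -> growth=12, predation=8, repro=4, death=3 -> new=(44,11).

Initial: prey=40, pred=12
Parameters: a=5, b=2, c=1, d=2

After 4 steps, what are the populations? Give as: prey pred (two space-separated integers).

Step 1: prey: 40+20-9=51; pred: 12+4-2=14
Step 2: prey: 51+25-14=62; pred: 14+7-2=19
Step 3: prey: 62+31-23=70; pred: 19+11-3=27
Step 4: prey: 70+35-37=68; pred: 27+18-5=40

Answer: 68 40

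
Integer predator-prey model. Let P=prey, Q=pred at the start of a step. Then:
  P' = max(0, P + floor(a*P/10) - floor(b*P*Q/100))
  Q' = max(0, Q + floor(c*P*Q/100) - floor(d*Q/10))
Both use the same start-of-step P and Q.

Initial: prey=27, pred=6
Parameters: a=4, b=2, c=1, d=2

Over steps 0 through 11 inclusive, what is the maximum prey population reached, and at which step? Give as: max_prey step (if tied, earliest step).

Answer: 81 6

Derivation:
Step 1: prey: 27+10-3=34; pred: 6+1-1=6
Step 2: prey: 34+13-4=43; pred: 6+2-1=7
Step 3: prey: 43+17-6=54; pred: 7+3-1=9
Step 4: prey: 54+21-9=66; pred: 9+4-1=12
Step 5: prey: 66+26-15=77; pred: 12+7-2=17
Step 6: prey: 77+30-26=81; pred: 17+13-3=27
Step 7: prey: 81+32-43=70; pred: 27+21-5=43
Step 8: prey: 70+28-60=38; pred: 43+30-8=65
Step 9: prey: 38+15-49=4; pred: 65+24-13=76
Step 10: prey: 4+1-6=0; pred: 76+3-15=64
Step 11: prey: 0+0-0=0; pred: 64+0-12=52
Max prey = 81 at step 6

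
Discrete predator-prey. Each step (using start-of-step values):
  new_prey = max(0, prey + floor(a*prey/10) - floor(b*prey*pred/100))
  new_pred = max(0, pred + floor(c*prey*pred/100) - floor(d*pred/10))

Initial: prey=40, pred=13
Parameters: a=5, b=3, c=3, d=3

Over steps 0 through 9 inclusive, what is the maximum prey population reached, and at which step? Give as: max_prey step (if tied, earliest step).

Step 1: prey: 40+20-15=45; pred: 13+15-3=25
Step 2: prey: 45+22-33=34; pred: 25+33-7=51
Step 3: prey: 34+17-52=0; pred: 51+52-15=88
Step 4: prey: 0+0-0=0; pred: 88+0-26=62
Step 5: prey: 0+0-0=0; pred: 62+0-18=44
Step 6: prey: 0+0-0=0; pred: 44+0-13=31
Step 7: prey: 0+0-0=0; pred: 31+0-9=22
Step 8: prey: 0+0-0=0; pred: 22+0-6=16
Step 9: prey: 0+0-0=0; pred: 16+0-4=12
Max prey = 45 at step 1

Answer: 45 1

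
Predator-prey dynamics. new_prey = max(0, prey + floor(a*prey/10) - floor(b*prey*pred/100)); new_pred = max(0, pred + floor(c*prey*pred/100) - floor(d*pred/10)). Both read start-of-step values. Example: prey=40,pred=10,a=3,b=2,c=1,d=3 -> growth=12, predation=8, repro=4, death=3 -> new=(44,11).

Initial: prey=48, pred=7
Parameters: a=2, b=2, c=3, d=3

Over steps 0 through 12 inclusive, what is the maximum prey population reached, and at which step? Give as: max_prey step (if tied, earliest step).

Answer: 51 1

Derivation:
Step 1: prey: 48+9-6=51; pred: 7+10-2=15
Step 2: prey: 51+10-15=46; pred: 15+22-4=33
Step 3: prey: 46+9-30=25; pred: 33+45-9=69
Step 4: prey: 25+5-34=0; pred: 69+51-20=100
Step 5: prey: 0+0-0=0; pred: 100+0-30=70
Step 6: prey: 0+0-0=0; pred: 70+0-21=49
Step 7: prey: 0+0-0=0; pred: 49+0-14=35
Step 8: prey: 0+0-0=0; pred: 35+0-10=25
Step 9: prey: 0+0-0=0; pred: 25+0-7=18
Step 10: prey: 0+0-0=0; pred: 18+0-5=13
Step 11: prey: 0+0-0=0; pred: 13+0-3=10
Step 12: prey: 0+0-0=0; pred: 10+0-3=7
Max prey = 51 at step 1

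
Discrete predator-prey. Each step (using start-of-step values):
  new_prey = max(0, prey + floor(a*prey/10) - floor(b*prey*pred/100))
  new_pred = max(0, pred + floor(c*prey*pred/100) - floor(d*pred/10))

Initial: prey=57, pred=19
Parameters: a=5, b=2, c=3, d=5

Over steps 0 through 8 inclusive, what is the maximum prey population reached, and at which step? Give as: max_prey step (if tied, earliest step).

Step 1: prey: 57+28-21=64; pred: 19+32-9=42
Step 2: prey: 64+32-53=43; pred: 42+80-21=101
Step 3: prey: 43+21-86=0; pred: 101+130-50=181
Step 4: prey: 0+0-0=0; pred: 181+0-90=91
Step 5: prey: 0+0-0=0; pred: 91+0-45=46
Step 6: prey: 0+0-0=0; pred: 46+0-23=23
Step 7: prey: 0+0-0=0; pred: 23+0-11=12
Step 8: prey: 0+0-0=0; pred: 12+0-6=6
Max prey = 64 at step 1

Answer: 64 1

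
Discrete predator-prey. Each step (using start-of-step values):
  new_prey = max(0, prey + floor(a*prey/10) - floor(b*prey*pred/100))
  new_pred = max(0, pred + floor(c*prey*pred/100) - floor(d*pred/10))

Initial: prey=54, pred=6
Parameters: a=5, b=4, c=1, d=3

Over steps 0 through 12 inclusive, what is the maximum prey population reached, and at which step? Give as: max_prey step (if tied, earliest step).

Step 1: prey: 54+27-12=69; pred: 6+3-1=8
Step 2: prey: 69+34-22=81; pred: 8+5-2=11
Step 3: prey: 81+40-35=86; pred: 11+8-3=16
Step 4: prey: 86+43-55=74; pred: 16+13-4=25
Step 5: prey: 74+37-74=37; pred: 25+18-7=36
Step 6: prey: 37+18-53=2; pred: 36+13-10=39
Step 7: prey: 2+1-3=0; pred: 39+0-11=28
Step 8: prey: 0+0-0=0; pred: 28+0-8=20
Step 9: prey: 0+0-0=0; pred: 20+0-6=14
Step 10: prey: 0+0-0=0; pred: 14+0-4=10
Step 11: prey: 0+0-0=0; pred: 10+0-3=7
Step 12: prey: 0+0-0=0; pred: 7+0-2=5
Max prey = 86 at step 3

Answer: 86 3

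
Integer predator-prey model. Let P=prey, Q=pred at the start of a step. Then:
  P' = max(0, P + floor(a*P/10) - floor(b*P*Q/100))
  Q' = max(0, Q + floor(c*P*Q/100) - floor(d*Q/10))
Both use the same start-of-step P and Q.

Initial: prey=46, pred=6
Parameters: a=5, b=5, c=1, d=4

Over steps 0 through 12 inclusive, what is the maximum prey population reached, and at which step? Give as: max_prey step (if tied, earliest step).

Answer: 83 4

Derivation:
Step 1: prey: 46+23-13=56; pred: 6+2-2=6
Step 2: prey: 56+28-16=68; pred: 6+3-2=7
Step 3: prey: 68+34-23=79; pred: 7+4-2=9
Step 4: prey: 79+39-35=83; pred: 9+7-3=13
Step 5: prey: 83+41-53=71; pred: 13+10-5=18
Step 6: prey: 71+35-63=43; pred: 18+12-7=23
Step 7: prey: 43+21-49=15; pred: 23+9-9=23
Step 8: prey: 15+7-17=5; pred: 23+3-9=17
Step 9: prey: 5+2-4=3; pred: 17+0-6=11
Step 10: prey: 3+1-1=3; pred: 11+0-4=7
Step 11: prey: 3+1-1=3; pred: 7+0-2=5
Step 12: prey: 3+1-0=4; pred: 5+0-2=3
Max prey = 83 at step 4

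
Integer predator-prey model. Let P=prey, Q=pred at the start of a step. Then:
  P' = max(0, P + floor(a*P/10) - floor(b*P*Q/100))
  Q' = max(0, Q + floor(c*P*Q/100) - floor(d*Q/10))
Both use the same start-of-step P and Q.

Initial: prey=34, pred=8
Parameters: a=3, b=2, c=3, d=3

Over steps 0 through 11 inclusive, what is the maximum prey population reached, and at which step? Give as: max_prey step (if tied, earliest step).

Step 1: prey: 34+10-5=39; pred: 8+8-2=14
Step 2: prey: 39+11-10=40; pred: 14+16-4=26
Step 3: prey: 40+12-20=32; pred: 26+31-7=50
Step 4: prey: 32+9-32=9; pred: 50+48-15=83
Step 5: prey: 9+2-14=0; pred: 83+22-24=81
Step 6: prey: 0+0-0=0; pred: 81+0-24=57
Step 7: prey: 0+0-0=0; pred: 57+0-17=40
Step 8: prey: 0+0-0=0; pred: 40+0-12=28
Step 9: prey: 0+0-0=0; pred: 28+0-8=20
Step 10: prey: 0+0-0=0; pred: 20+0-6=14
Step 11: prey: 0+0-0=0; pred: 14+0-4=10
Max prey = 40 at step 2

Answer: 40 2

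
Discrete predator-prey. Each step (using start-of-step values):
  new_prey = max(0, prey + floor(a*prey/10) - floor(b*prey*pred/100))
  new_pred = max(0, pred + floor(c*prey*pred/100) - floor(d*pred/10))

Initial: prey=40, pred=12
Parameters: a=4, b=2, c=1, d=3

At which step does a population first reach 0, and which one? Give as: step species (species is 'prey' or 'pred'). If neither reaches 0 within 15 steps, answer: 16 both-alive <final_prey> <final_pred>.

Answer: 16 both-alive 8 6

Derivation:
Step 1: prey: 40+16-9=47; pred: 12+4-3=13
Step 2: prey: 47+18-12=53; pred: 13+6-3=16
Step 3: prey: 53+21-16=58; pred: 16+8-4=20
Step 4: prey: 58+23-23=58; pred: 20+11-6=25
Step 5: prey: 58+23-29=52; pred: 25+14-7=32
Step 6: prey: 52+20-33=39; pred: 32+16-9=39
Step 7: prey: 39+15-30=24; pred: 39+15-11=43
Step 8: prey: 24+9-20=13; pred: 43+10-12=41
Step 9: prey: 13+5-10=8; pred: 41+5-12=34
Step 10: prey: 8+3-5=6; pred: 34+2-10=26
Step 11: prey: 6+2-3=5; pred: 26+1-7=20
Step 12: prey: 5+2-2=5; pred: 20+1-6=15
Step 13: prey: 5+2-1=6; pred: 15+0-4=11
Step 14: prey: 6+2-1=7; pred: 11+0-3=8
Step 15: prey: 7+2-1=8; pred: 8+0-2=6
No extinction within 15 steps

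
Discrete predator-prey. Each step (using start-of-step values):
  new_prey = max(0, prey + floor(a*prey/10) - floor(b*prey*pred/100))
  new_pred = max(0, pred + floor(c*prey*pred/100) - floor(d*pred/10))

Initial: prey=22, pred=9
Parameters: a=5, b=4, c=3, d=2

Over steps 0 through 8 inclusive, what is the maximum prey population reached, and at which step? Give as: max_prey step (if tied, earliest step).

Step 1: prey: 22+11-7=26; pred: 9+5-1=13
Step 2: prey: 26+13-13=26; pred: 13+10-2=21
Step 3: prey: 26+13-21=18; pred: 21+16-4=33
Step 4: prey: 18+9-23=4; pred: 33+17-6=44
Step 5: prey: 4+2-7=0; pred: 44+5-8=41
Step 6: prey: 0+0-0=0; pred: 41+0-8=33
Step 7: prey: 0+0-0=0; pred: 33+0-6=27
Step 8: prey: 0+0-0=0; pred: 27+0-5=22
Max prey = 26 at step 1

Answer: 26 1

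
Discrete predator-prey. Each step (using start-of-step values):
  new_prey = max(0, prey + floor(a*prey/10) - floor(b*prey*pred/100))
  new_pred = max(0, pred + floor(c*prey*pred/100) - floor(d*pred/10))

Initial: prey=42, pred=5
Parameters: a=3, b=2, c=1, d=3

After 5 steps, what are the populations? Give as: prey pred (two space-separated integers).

Step 1: prey: 42+12-4=50; pred: 5+2-1=6
Step 2: prey: 50+15-6=59; pred: 6+3-1=8
Step 3: prey: 59+17-9=67; pred: 8+4-2=10
Step 4: prey: 67+20-13=74; pred: 10+6-3=13
Step 5: prey: 74+22-19=77; pred: 13+9-3=19

Answer: 77 19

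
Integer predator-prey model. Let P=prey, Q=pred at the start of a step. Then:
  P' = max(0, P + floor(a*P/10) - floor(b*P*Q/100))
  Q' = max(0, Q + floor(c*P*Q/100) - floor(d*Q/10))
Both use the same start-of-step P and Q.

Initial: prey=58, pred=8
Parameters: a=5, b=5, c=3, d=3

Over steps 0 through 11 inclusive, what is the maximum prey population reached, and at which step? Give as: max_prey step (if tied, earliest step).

Answer: 64 1

Derivation:
Step 1: prey: 58+29-23=64; pred: 8+13-2=19
Step 2: prey: 64+32-60=36; pred: 19+36-5=50
Step 3: prey: 36+18-90=0; pred: 50+54-15=89
Step 4: prey: 0+0-0=0; pred: 89+0-26=63
Step 5: prey: 0+0-0=0; pred: 63+0-18=45
Step 6: prey: 0+0-0=0; pred: 45+0-13=32
Step 7: prey: 0+0-0=0; pred: 32+0-9=23
Step 8: prey: 0+0-0=0; pred: 23+0-6=17
Step 9: prey: 0+0-0=0; pred: 17+0-5=12
Step 10: prey: 0+0-0=0; pred: 12+0-3=9
Step 11: prey: 0+0-0=0; pred: 9+0-2=7
Max prey = 64 at step 1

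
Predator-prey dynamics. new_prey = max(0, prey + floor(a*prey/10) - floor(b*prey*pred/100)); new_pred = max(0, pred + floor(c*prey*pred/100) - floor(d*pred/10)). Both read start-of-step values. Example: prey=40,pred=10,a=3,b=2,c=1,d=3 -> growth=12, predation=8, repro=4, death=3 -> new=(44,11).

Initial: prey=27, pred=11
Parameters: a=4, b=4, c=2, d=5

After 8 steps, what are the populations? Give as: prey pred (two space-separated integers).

Answer: 22 8

Derivation:
Step 1: prey: 27+10-11=26; pred: 11+5-5=11
Step 2: prey: 26+10-11=25; pred: 11+5-5=11
Step 3: prey: 25+10-11=24; pred: 11+5-5=11
Step 4: prey: 24+9-10=23; pred: 11+5-5=11
Step 5: prey: 23+9-10=22; pred: 11+5-5=11
Step 6: prey: 22+8-9=21; pred: 11+4-5=10
Step 7: prey: 21+8-8=21; pred: 10+4-5=9
Step 8: prey: 21+8-7=22; pred: 9+3-4=8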